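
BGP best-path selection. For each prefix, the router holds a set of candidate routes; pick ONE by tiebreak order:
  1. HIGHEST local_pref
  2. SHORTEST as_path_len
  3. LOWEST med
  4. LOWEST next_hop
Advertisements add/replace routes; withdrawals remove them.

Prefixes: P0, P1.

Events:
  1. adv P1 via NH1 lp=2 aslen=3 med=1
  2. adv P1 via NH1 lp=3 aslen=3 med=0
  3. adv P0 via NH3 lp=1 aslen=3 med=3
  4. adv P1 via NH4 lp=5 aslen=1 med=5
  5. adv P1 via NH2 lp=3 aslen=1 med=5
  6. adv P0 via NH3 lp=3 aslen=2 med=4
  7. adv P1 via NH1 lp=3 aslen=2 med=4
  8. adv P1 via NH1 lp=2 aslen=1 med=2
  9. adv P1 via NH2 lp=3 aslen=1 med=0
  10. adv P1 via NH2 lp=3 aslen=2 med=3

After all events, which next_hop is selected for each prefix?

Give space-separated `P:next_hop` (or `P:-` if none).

Answer: P0:NH3 P1:NH4

Derivation:
Op 1: best P0=- P1=NH1
Op 2: best P0=- P1=NH1
Op 3: best P0=NH3 P1=NH1
Op 4: best P0=NH3 P1=NH4
Op 5: best P0=NH3 P1=NH4
Op 6: best P0=NH3 P1=NH4
Op 7: best P0=NH3 P1=NH4
Op 8: best P0=NH3 P1=NH4
Op 9: best P0=NH3 P1=NH4
Op 10: best P0=NH3 P1=NH4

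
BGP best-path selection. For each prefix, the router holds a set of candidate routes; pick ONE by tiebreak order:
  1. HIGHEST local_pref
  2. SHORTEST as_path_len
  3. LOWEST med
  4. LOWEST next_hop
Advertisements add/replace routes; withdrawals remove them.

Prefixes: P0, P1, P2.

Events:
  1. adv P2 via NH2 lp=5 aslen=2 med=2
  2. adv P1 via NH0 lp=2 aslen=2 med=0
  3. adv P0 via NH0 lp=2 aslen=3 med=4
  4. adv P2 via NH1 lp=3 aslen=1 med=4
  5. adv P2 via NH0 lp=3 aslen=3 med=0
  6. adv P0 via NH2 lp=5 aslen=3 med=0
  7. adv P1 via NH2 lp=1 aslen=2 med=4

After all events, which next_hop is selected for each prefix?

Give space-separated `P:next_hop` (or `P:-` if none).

Op 1: best P0=- P1=- P2=NH2
Op 2: best P0=- P1=NH0 P2=NH2
Op 3: best P0=NH0 P1=NH0 P2=NH2
Op 4: best P0=NH0 P1=NH0 P2=NH2
Op 5: best P0=NH0 P1=NH0 P2=NH2
Op 6: best P0=NH2 P1=NH0 P2=NH2
Op 7: best P0=NH2 P1=NH0 P2=NH2

Answer: P0:NH2 P1:NH0 P2:NH2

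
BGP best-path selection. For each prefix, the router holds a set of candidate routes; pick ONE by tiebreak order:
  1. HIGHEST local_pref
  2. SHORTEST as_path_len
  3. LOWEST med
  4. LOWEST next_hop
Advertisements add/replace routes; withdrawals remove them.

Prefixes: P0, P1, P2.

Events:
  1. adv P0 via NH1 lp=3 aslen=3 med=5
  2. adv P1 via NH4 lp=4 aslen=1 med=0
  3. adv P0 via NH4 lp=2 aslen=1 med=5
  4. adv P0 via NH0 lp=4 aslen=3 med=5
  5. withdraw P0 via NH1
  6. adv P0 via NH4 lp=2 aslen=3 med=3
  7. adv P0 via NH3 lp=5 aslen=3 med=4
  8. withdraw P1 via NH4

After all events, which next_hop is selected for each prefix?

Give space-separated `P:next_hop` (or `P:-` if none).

Answer: P0:NH3 P1:- P2:-

Derivation:
Op 1: best P0=NH1 P1=- P2=-
Op 2: best P0=NH1 P1=NH4 P2=-
Op 3: best P0=NH1 P1=NH4 P2=-
Op 4: best P0=NH0 P1=NH4 P2=-
Op 5: best P0=NH0 P1=NH4 P2=-
Op 6: best P0=NH0 P1=NH4 P2=-
Op 7: best P0=NH3 P1=NH4 P2=-
Op 8: best P0=NH3 P1=- P2=-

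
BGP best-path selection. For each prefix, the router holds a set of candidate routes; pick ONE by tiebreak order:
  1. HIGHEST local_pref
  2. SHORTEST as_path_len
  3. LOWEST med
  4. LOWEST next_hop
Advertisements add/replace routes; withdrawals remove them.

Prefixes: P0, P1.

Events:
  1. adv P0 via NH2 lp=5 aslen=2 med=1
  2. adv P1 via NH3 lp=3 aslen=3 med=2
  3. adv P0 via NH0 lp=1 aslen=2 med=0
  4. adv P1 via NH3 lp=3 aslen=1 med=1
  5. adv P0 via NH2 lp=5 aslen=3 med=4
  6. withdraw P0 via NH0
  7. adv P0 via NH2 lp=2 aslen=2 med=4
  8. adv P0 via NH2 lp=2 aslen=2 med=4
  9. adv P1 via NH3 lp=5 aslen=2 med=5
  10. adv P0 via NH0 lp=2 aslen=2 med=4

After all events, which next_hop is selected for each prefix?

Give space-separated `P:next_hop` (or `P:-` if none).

Op 1: best P0=NH2 P1=-
Op 2: best P0=NH2 P1=NH3
Op 3: best P0=NH2 P1=NH3
Op 4: best P0=NH2 P1=NH3
Op 5: best P0=NH2 P1=NH3
Op 6: best P0=NH2 P1=NH3
Op 7: best P0=NH2 P1=NH3
Op 8: best P0=NH2 P1=NH3
Op 9: best P0=NH2 P1=NH3
Op 10: best P0=NH0 P1=NH3

Answer: P0:NH0 P1:NH3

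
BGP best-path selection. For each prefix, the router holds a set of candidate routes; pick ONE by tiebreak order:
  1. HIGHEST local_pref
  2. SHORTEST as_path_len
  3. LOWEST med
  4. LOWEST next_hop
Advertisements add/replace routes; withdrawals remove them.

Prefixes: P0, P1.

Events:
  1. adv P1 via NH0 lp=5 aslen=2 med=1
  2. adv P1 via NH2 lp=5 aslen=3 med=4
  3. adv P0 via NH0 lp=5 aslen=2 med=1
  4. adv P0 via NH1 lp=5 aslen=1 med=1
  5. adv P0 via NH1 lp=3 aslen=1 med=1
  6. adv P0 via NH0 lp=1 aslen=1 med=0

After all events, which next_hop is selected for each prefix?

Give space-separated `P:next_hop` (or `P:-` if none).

Answer: P0:NH1 P1:NH0

Derivation:
Op 1: best P0=- P1=NH0
Op 2: best P0=- P1=NH0
Op 3: best P0=NH0 P1=NH0
Op 4: best P0=NH1 P1=NH0
Op 5: best P0=NH0 P1=NH0
Op 6: best P0=NH1 P1=NH0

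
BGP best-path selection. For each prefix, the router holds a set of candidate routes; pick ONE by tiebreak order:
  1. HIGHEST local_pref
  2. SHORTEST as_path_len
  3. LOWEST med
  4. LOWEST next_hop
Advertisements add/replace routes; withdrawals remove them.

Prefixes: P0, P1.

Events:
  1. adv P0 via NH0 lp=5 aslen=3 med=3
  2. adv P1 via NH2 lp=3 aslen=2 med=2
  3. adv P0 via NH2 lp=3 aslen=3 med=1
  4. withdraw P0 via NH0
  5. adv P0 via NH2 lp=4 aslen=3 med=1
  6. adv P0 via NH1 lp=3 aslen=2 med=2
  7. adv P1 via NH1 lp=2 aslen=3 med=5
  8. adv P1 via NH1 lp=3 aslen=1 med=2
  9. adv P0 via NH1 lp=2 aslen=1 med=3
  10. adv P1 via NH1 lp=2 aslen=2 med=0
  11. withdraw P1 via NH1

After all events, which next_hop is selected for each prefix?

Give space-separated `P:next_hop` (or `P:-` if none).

Answer: P0:NH2 P1:NH2

Derivation:
Op 1: best P0=NH0 P1=-
Op 2: best P0=NH0 P1=NH2
Op 3: best P0=NH0 P1=NH2
Op 4: best P0=NH2 P1=NH2
Op 5: best P0=NH2 P1=NH2
Op 6: best P0=NH2 P1=NH2
Op 7: best P0=NH2 P1=NH2
Op 8: best P0=NH2 P1=NH1
Op 9: best P0=NH2 P1=NH1
Op 10: best P0=NH2 P1=NH2
Op 11: best P0=NH2 P1=NH2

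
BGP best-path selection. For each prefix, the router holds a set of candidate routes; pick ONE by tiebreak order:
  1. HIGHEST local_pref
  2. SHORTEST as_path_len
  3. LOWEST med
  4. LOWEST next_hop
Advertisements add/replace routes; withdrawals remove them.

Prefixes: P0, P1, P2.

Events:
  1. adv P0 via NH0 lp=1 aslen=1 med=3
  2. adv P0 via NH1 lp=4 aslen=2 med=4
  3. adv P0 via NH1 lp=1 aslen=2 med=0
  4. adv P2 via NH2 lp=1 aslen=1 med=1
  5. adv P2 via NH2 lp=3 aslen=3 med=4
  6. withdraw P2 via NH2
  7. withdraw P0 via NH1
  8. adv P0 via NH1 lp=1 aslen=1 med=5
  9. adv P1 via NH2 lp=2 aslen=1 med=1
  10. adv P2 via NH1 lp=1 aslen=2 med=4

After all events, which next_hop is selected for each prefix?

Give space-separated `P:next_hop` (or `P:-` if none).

Answer: P0:NH0 P1:NH2 P2:NH1

Derivation:
Op 1: best P0=NH0 P1=- P2=-
Op 2: best P0=NH1 P1=- P2=-
Op 3: best P0=NH0 P1=- P2=-
Op 4: best P0=NH0 P1=- P2=NH2
Op 5: best P0=NH0 P1=- P2=NH2
Op 6: best P0=NH0 P1=- P2=-
Op 7: best P0=NH0 P1=- P2=-
Op 8: best P0=NH0 P1=- P2=-
Op 9: best P0=NH0 P1=NH2 P2=-
Op 10: best P0=NH0 P1=NH2 P2=NH1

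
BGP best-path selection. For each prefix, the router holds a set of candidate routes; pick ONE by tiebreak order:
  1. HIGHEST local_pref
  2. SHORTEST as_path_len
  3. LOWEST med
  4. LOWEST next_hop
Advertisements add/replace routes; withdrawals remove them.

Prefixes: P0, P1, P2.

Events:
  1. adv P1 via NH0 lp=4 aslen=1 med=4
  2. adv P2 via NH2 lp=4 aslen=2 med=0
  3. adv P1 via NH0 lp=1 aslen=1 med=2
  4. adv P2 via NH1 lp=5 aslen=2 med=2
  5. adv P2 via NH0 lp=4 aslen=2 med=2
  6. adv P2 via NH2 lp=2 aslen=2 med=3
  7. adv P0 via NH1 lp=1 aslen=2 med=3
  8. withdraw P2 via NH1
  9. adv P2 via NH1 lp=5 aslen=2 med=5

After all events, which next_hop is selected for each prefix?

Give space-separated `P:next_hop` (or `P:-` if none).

Op 1: best P0=- P1=NH0 P2=-
Op 2: best P0=- P1=NH0 P2=NH2
Op 3: best P0=- P1=NH0 P2=NH2
Op 4: best P0=- P1=NH0 P2=NH1
Op 5: best P0=- P1=NH0 P2=NH1
Op 6: best P0=- P1=NH0 P2=NH1
Op 7: best P0=NH1 P1=NH0 P2=NH1
Op 8: best P0=NH1 P1=NH0 P2=NH0
Op 9: best P0=NH1 P1=NH0 P2=NH1

Answer: P0:NH1 P1:NH0 P2:NH1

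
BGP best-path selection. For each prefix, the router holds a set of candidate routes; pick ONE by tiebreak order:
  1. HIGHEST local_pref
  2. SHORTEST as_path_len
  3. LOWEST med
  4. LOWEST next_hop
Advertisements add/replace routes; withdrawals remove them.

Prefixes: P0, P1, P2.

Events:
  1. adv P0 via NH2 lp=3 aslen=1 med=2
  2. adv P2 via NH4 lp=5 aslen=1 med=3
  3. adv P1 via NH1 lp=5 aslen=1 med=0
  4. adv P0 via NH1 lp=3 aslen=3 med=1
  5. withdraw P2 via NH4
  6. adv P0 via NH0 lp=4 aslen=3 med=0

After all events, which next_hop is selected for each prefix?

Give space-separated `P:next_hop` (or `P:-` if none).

Answer: P0:NH0 P1:NH1 P2:-

Derivation:
Op 1: best P0=NH2 P1=- P2=-
Op 2: best P0=NH2 P1=- P2=NH4
Op 3: best P0=NH2 P1=NH1 P2=NH4
Op 4: best P0=NH2 P1=NH1 P2=NH4
Op 5: best P0=NH2 P1=NH1 P2=-
Op 6: best P0=NH0 P1=NH1 P2=-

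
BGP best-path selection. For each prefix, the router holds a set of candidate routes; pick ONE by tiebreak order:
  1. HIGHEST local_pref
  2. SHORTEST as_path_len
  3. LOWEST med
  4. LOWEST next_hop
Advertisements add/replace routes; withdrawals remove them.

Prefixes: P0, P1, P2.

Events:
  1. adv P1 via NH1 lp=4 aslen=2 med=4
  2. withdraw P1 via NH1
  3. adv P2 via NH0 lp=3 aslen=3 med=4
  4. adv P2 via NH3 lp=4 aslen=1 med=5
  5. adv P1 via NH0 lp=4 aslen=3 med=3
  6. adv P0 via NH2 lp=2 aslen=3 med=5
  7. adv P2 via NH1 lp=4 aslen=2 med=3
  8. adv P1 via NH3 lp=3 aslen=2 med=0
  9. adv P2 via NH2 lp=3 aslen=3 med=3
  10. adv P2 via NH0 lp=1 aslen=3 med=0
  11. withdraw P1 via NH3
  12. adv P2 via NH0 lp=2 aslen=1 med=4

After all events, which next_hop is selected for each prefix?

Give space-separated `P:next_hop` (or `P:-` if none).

Answer: P0:NH2 P1:NH0 P2:NH3

Derivation:
Op 1: best P0=- P1=NH1 P2=-
Op 2: best P0=- P1=- P2=-
Op 3: best P0=- P1=- P2=NH0
Op 4: best P0=- P1=- P2=NH3
Op 5: best P0=- P1=NH0 P2=NH3
Op 6: best P0=NH2 P1=NH0 P2=NH3
Op 7: best P0=NH2 P1=NH0 P2=NH3
Op 8: best P0=NH2 P1=NH0 P2=NH3
Op 9: best P0=NH2 P1=NH0 P2=NH3
Op 10: best P0=NH2 P1=NH0 P2=NH3
Op 11: best P0=NH2 P1=NH0 P2=NH3
Op 12: best P0=NH2 P1=NH0 P2=NH3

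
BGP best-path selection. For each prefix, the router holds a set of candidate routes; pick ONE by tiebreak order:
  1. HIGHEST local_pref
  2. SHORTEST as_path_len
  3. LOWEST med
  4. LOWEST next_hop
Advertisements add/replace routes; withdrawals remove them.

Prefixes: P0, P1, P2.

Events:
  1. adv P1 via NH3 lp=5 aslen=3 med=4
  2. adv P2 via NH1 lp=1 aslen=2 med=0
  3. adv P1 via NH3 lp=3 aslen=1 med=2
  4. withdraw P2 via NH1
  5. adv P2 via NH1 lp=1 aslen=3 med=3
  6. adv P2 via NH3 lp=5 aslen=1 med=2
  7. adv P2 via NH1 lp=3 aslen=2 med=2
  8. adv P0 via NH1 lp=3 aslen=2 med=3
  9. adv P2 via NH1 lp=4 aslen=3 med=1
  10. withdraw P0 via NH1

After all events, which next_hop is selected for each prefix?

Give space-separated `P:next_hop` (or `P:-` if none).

Answer: P0:- P1:NH3 P2:NH3

Derivation:
Op 1: best P0=- P1=NH3 P2=-
Op 2: best P0=- P1=NH3 P2=NH1
Op 3: best P0=- P1=NH3 P2=NH1
Op 4: best P0=- P1=NH3 P2=-
Op 5: best P0=- P1=NH3 P2=NH1
Op 6: best P0=- P1=NH3 P2=NH3
Op 7: best P0=- P1=NH3 P2=NH3
Op 8: best P0=NH1 P1=NH3 P2=NH3
Op 9: best P0=NH1 P1=NH3 P2=NH3
Op 10: best P0=- P1=NH3 P2=NH3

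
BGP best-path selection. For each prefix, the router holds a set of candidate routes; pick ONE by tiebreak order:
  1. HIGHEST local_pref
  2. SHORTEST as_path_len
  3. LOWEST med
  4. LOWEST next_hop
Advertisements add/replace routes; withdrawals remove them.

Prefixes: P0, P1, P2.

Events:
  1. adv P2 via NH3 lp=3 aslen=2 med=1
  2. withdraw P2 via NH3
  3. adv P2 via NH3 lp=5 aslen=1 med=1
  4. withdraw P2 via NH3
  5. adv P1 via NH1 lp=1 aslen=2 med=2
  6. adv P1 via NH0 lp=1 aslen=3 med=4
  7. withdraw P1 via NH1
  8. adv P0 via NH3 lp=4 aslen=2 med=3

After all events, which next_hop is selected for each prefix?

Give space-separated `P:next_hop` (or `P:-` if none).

Op 1: best P0=- P1=- P2=NH3
Op 2: best P0=- P1=- P2=-
Op 3: best P0=- P1=- P2=NH3
Op 4: best P0=- P1=- P2=-
Op 5: best P0=- P1=NH1 P2=-
Op 6: best P0=- P1=NH1 P2=-
Op 7: best P0=- P1=NH0 P2=-
Op 8: best P0=NH3 P1=NH0 P2=-

Answer: P0:NH3 P1:NH0 P2:-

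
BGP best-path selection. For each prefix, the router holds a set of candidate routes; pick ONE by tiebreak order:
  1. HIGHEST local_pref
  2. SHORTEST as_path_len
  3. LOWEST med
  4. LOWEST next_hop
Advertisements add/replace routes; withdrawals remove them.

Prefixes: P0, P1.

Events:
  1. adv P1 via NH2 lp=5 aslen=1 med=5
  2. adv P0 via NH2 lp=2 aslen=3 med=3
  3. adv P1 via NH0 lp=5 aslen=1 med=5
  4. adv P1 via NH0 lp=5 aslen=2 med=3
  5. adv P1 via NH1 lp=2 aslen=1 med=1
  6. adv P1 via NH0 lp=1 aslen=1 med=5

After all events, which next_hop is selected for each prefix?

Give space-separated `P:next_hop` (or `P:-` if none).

Answer: P0:NH2 P1:NH2

Derivation:
Op 1: best P0=- P1=NH2
Op 2: best P0=NH2 P1=NH2
Op 3: best P0=NH2 P1=NH0
Op 4: best P0=NH2 P1=NH2
Op 5: best P0=NH2 P1=NH2
Op 6: best P0=NH2 P1=NH2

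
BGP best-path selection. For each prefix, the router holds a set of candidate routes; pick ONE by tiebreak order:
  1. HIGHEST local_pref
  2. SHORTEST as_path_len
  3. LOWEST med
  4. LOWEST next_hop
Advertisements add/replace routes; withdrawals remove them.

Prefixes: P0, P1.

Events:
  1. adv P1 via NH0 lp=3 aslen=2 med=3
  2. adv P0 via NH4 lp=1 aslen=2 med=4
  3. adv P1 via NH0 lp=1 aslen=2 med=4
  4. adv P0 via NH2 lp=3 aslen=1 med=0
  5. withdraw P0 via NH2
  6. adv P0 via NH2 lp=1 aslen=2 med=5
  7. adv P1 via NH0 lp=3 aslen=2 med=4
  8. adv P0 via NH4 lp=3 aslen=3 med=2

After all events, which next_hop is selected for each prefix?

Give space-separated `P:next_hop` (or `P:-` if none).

Op 1: best P0=- P1=NH0
Op 2: best P0=NH4 P1=NH0
Op 3: best P0=NH4 P1=NH0
Op 4: best P0=NH2 P1=NH0
Op 5: best P0=NH4 P1=NH0
Op 6: best P0=NH4 P1=NH0
Op 7: best P0=NH4 P1=NH0
Op 8: best P0=NH4 P1=NH0

Answer: P0:NH4 P1:NH0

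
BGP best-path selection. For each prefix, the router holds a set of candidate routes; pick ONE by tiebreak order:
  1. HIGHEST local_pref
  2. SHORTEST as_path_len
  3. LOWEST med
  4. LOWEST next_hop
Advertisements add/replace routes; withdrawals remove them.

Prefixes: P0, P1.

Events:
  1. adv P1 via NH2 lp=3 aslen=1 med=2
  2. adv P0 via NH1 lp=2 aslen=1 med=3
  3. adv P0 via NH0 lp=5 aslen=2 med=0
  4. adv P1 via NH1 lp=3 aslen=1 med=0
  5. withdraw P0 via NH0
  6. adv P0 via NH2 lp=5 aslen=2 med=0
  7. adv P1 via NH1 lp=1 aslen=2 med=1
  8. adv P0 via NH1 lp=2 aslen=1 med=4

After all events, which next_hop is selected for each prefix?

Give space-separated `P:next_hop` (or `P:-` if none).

Answer: P0:NH2 P1:NH2

Derivation:
Op 1: best P0=- P1=NH2
Op 2: best P0=NH1 P1=NH2
Op 3: best P0=NH0 P1=NH2
Op 4: best P0=NH0 P1=NH1
Op 5: best P0=NH1 P1=NH1
Op 6: best P0=NH2 P1=NH1
Op 7: best P0=NH2 P1=NH2
Op 8: best P0=NH2 P1=NH2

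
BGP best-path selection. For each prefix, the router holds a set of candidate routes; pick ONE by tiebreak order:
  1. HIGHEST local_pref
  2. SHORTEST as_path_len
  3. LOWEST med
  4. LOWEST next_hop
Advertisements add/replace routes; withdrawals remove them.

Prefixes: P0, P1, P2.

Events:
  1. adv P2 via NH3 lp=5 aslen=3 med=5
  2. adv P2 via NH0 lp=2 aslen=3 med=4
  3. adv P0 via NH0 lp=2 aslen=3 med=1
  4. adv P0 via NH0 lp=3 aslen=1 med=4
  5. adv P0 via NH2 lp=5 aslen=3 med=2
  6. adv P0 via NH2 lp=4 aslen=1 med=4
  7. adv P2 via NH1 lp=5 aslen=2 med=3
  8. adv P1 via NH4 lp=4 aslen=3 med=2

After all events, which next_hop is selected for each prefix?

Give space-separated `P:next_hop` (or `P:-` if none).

Answer: P0:NH2 P1:NH4 P2:NH1

Derivation:
Op 1: best P0=- P1=- P2=NH3
Op 2: best P0=- P1=- P2=NH3
Op 3: best P0=NH0 P1=- P2=NH3
Op 4: best P0=NH0 P1=- P2=NH3
Op 5: best P0=NH2 P1=- P2=NH3
Op 6: best P0=NH2 P1=- P2=NH3
Op 7: best P0=NH2 P1=- P2=NH1
Op 8: best P0=NH2 P1=NH4 P2=NH1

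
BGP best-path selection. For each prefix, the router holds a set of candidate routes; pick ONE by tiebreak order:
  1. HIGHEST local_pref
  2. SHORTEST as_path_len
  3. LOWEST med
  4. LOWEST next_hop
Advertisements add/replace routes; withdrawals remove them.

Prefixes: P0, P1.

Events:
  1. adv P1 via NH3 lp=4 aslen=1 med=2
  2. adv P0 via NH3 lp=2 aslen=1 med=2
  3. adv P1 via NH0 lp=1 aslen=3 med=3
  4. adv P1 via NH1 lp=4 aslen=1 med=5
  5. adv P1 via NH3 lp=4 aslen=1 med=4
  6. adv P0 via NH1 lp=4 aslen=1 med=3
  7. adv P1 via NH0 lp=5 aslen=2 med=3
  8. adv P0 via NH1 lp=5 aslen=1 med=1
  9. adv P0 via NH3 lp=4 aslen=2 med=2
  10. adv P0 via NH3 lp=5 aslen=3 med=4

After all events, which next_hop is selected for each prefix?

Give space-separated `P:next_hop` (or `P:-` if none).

Answer: P0:NH1 P1:NH0

Derivation:
Op 1: best P0=- P1=NH3
Op 2: best P0=NH3 P1=NH3
Op 3: best P0=NH3 P1=NH3
Op 4: best P0=NH3 P1=NH3
Op 5: best P0=NH3 P1=NH3
Op 6: best P0=NH1 P1=NH3
Op 7: best P0=NH1 P1=NH0
Op 8: best P0=NH1 P1=NH0
Op 9: best P0=NH1 P1=NH0
Op 10: best P0=NH1 P1=NH0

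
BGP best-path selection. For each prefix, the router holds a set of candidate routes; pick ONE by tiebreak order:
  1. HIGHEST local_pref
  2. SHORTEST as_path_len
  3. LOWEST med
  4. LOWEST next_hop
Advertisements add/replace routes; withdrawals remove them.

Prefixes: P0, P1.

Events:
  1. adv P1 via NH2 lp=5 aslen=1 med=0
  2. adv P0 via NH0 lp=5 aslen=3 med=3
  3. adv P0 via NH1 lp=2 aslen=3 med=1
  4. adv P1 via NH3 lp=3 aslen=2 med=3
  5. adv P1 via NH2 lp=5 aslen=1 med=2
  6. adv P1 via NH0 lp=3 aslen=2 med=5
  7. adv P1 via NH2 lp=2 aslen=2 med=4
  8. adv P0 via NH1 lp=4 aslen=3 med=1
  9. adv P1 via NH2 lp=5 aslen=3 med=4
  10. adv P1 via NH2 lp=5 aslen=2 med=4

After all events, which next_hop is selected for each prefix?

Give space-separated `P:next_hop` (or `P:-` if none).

Op 1: best P0=- P1=NH2
Op 2: best P0=NH0 P1=NH2
Op 3: best P0=NH0 P1=NH2
Op 4: best P0=NH0 P1=NH2
Op 5: best P0=NH0 P1=NH2
Op 6: best P0=NH0 P1=NH2
Op 7: best P0=NH0 P1=NH3
Op 8: best P0=NH0 P1=NH3
Op 9: best P0=NH0 P1=NH2
Op 10: best P0=NH0 P1=NH2

Answer: P0:NH0 P1:NH2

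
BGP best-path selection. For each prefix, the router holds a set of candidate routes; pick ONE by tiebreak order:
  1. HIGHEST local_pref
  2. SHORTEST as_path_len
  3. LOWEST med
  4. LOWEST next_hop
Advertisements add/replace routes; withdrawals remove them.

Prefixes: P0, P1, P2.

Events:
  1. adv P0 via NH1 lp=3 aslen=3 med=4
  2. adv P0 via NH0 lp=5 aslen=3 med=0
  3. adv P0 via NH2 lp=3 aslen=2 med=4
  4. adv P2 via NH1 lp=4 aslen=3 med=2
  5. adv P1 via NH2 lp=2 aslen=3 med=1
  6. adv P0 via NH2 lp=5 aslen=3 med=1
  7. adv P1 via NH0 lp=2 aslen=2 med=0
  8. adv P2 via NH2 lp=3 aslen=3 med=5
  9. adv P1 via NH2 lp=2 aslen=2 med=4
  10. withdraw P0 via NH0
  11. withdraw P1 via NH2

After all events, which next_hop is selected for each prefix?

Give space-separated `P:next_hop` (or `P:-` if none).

Answer: P0:NH2 P1:NH0 P2:NH1

Derivation:
Op 1: best P0=NH1 P1=- P2=-
Op 2: best P0=NH0 P1=- P2=-
Op 3: best P0=NH0 P1=- P2=-
Op 4: best P0=NH0 P1=- P2=NH1
Op 5: best P0=NH0 P1=NH2 P2=NH1
Op 6: best P0=NH0 P1=NH2 P2=NH1
Op 7: best P0=NH0 P1=NH0 P2=NH1
Op 8: best P0=NH0 P1=NH0 P2=NH1
Op 9: best P0=NH0 P1=NH0 P2=NH1
Op 10: best P0=NH2 P1=NH0 P2=NH1
Op 11: best P0=NH2 P1=NH0 P2=NH1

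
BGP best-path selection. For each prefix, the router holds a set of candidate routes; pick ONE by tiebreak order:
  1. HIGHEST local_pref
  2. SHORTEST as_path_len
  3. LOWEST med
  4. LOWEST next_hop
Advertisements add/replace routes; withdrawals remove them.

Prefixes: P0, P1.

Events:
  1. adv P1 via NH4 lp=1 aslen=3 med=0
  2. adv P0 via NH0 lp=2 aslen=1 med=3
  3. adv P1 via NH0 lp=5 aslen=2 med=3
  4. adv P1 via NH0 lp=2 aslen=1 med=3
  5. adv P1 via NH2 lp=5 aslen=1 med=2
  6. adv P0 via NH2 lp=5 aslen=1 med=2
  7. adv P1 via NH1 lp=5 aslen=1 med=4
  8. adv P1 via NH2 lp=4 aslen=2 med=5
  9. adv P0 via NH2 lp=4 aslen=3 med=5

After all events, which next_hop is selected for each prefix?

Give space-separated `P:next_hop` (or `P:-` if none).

Op 1: best P0=- P1=NH4
Op 2: best P0=NH0 P1=NH4
Op 3: best P0=NH0 P1=NH0
Op 4: best P0=NH0 P1=NH0
Op 5: best P0=NH0 P1=NH2
Op 6: best P0=NH2 P1=NH2
Op 7: best P0=NH2 P1=NH2
Op 8: best P0=NH2 P1=NH1
Op 9: best P0=NH2 P1=NH1

Answer: P0:NH2 P1:NH1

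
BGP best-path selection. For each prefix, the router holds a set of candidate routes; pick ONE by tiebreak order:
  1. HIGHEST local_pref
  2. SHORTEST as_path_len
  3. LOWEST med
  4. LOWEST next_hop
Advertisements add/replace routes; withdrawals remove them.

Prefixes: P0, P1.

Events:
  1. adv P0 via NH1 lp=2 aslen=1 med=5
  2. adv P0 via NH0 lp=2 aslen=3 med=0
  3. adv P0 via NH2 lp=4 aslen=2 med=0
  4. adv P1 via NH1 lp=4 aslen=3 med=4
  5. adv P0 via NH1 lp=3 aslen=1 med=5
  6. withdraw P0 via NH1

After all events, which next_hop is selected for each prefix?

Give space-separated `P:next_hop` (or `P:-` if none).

Answer: P0:NH2 P1:NH1

Derivation:
Op 1: best P0=NH1 P1=-
Op 2: best P0=NH1 P1=-
Op 3: best P0=NH2 P1=-
Op 4: best P0=NH2 P1=NH1
Op 5: best P0=NH2 P1=NH1
Op 6: best P0=NH2 P1=NH1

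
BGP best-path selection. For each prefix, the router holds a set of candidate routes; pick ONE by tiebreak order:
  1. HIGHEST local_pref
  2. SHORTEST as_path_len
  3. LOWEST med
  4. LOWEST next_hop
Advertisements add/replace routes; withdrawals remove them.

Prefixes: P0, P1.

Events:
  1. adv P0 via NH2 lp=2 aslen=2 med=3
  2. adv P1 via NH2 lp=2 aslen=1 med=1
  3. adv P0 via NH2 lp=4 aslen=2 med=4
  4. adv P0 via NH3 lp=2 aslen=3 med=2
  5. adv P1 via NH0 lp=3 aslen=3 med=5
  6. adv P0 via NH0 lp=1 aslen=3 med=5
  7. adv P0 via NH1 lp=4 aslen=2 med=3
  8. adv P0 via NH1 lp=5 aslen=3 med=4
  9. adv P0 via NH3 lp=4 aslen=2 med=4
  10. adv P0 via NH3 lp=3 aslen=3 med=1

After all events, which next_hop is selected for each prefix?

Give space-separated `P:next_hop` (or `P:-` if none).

Answer: P0:NH1 P1:NH0

Derivation:
Op 1: best P0=NH2 P1=-
Op 2: best P0=NH2 P1=NH2
Op 3: best P0=NH2 P1=NH2
Op 4: best P0=NH2 P1=NH2
Op 5: best P0=NH2 P1=NH0
Op 6: best P0=NH2 P1=NH0
Op 7: best P0=NH1 P1=NH0
Op 8: best P0=NH1 P1=NH0
Op 9: best P0=NH1 P1=NH0
Op 10: best P0=NH1 P1=NH0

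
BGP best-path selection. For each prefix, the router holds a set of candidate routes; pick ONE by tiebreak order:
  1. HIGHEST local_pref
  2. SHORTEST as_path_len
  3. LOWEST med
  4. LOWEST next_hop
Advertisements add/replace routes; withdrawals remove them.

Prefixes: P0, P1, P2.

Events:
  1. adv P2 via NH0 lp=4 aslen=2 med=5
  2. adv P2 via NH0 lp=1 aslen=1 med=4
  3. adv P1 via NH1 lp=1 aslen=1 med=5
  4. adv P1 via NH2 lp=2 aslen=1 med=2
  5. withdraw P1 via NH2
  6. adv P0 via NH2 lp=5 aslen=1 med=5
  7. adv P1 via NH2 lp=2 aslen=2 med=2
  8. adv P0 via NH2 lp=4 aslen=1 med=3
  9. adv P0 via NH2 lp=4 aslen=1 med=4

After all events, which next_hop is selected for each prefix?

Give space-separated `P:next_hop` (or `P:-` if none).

Op 1: best P0=- P1=- P2=NH0
Op 2: best P0=- P1=- P2=NH0
Op 3: best P0=- P1=NH1 P2=NH0
Op 4: best P0=- P1=NH2 P2=NH0
Op 5: best P0=- P1=NH1 P2=NH0
Op 6: best P0=NH2 P1=NH1 P2=NH0
Op 7: best P0=NH2 P1=NH2 P2=NH0
Op 8: best P0=NH2 P1=NH2 P2=NH0
Op 9: best P0=NH2 P1=NH2 P2=NH0

Answer: P0:NH2 P1:NH2 P2:NH0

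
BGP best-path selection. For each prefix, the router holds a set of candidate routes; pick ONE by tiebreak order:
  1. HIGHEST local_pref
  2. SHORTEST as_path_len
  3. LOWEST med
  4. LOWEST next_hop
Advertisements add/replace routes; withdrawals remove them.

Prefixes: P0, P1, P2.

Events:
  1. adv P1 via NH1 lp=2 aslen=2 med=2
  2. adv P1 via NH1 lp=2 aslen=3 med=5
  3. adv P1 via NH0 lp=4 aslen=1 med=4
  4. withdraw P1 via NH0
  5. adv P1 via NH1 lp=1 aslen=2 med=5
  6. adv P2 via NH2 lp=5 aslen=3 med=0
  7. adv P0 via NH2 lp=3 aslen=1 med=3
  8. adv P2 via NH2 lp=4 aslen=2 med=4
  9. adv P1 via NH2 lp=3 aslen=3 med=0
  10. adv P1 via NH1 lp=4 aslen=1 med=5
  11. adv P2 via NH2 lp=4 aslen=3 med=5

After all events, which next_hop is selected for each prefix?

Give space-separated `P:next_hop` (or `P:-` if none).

Answer: P0:NH2 P1:NH1 P2:NH2

Derivation:
Op 1: best P0=- P1=NH1 P2=-
Op 2: best P0=- P1=NH1 P2=-
Op 3: best P0=- P1=NH0 P2=-
Op 4: best P0=- P1=NH1 P2=-
Op 5: best P0=- P1=NH1 P2=-
Op 6: best P0=- P1=NH1 P2=NH2
Op 7: best P0=NH2 P1=NH1 P2=NH2
Op 8: best P0=NH2 P1=NH1 P2=NH2
Op 9: best P0=NH2 P1=NH2 P2=NH2
Op 10: best P0=NH2 P1=NH1 P2=NH2
Op 11: best P0=NH2 P1=NH1 P2=NH2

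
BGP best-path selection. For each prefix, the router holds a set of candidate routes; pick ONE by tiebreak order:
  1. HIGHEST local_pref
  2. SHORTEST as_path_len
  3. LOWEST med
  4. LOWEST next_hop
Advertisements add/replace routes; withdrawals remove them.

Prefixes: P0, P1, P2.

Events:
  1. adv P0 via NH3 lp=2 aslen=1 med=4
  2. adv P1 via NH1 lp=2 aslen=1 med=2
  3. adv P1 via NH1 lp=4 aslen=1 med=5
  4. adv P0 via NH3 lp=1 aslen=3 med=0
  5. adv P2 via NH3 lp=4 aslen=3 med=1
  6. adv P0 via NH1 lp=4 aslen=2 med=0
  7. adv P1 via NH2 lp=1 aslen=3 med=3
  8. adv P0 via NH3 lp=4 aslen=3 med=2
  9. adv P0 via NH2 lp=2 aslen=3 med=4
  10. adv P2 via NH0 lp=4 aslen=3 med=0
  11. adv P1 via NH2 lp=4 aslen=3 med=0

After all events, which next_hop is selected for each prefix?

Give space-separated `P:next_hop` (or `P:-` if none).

Answer: P0:NH1 P1:NH1 P2:NH0

Derivation:
Op 1: best P0=NH3 P1=- P2=-
Op 2: best P0=NH3 P1=NH1 P2=-
Op 3: best P0=NH3 P1=NH1 P2=-
Op 4: best P0=NH3 P1=NH1 P2=-
Op 5: best P0=NH3 P1=NH1 P2=NH3
Op 6: best P0=NH1 P1=NH1 P2=NH3
Op 7: best P0=NH1 P1=NH1 P2=NH3
Op 8: best P0=NH1 P1=NH1 P2=NH3
Op 9: best P0=NH1 P1=NH1 P2=NH3
Op 10: best P0=NH1 P1=NH1 P2=NH0
Op 11: best P0=NH1 P1=NH1 P2=NH0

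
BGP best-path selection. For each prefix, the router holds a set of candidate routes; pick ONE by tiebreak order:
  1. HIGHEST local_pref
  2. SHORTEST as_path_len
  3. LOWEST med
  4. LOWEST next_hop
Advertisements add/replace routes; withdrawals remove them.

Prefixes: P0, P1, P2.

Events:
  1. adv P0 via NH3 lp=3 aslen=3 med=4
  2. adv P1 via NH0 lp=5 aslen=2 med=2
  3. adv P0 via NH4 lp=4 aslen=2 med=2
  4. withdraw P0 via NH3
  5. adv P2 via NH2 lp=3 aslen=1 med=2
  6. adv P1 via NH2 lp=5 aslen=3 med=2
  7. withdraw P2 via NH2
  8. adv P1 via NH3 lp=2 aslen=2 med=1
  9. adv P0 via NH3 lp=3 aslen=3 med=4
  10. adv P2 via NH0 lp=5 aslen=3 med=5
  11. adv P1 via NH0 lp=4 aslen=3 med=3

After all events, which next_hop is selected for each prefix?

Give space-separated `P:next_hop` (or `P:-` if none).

Answer: P0:NH4 P1:NH2 P2:NH0

Derivation:
Op 1: best P0=NH3 P1=- P2=-
Op 2: best P0=NH3 P1=NH0 P2=-
Op 3: best P0=NH4 P1=NH0 P2=-
Op 4: best P0=NH4 P1=NH0 P2=-
Op 5: best P0=NH4 P1=NH0 P2=NH2
Op 6: best P0=NH4 P1=NH0 P2=NH2
Op 7: best P0=NH4 P1=NH0 P2=-
Op 8: best P0=NH4 P1=NH0 P2=-
Op 9: best P0=NH4 P1=NH0 P2=-
Op 10: best P0=NH4 P1=NH0 P2=NH0
Op 11: best P0=NH4 P1=NH2 P2=NH0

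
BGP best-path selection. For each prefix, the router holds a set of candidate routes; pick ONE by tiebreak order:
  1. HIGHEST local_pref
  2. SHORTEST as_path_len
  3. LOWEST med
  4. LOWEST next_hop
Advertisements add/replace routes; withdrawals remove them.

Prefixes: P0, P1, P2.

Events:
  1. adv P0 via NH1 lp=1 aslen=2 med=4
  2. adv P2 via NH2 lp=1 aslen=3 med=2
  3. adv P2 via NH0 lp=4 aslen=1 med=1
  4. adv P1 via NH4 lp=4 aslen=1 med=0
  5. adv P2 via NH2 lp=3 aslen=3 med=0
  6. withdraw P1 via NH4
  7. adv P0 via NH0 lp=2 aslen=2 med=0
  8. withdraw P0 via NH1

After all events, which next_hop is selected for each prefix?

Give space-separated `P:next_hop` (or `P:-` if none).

Op 1: best P0=NH1 P1=- P2=-
Op 2: best P0=NH1 P1=- P2=NH2
Op 3: best P0=NH1 P1=- P2=NH0
Op 4: best P0=NH1 P1=NH4 P2=NH0
Op 5: best P0=NH1 P1=NH4 P2=NH0
Op 6: best P0=NH1 P1=- P2=NH0
Op 7: best P0=NH0 P1=- P2=NH0
Op 8: best P0=NH0 P1=- P2=NH0

Answer: P0:NH0 P1:- P2:NH0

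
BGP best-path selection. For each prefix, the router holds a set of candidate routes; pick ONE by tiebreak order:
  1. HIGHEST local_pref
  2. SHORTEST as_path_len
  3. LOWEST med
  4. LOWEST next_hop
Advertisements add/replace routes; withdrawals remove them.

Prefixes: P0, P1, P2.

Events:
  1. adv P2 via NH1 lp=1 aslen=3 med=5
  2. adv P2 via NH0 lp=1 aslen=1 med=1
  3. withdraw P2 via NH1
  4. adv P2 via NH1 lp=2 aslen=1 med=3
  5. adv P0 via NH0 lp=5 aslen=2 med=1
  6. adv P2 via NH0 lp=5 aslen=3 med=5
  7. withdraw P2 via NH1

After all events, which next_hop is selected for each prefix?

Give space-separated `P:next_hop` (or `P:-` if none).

Op 1: best P0=- P1=- P2=NH1
Op 2: best P0=- P1=- P2=NH0
Op 3: best P0=- P1=- P2=NH0
Op 4: best P0=- P1=- P2=NH1
Op 5: best P0=NH0 P1=- P2=NH1
Op 6: best P0=NH0 P1=- P2=NH0
Op 7: best P0=NH0 P1=- P2=NH0

Answer: P0:NH0 P1:- P2:NH0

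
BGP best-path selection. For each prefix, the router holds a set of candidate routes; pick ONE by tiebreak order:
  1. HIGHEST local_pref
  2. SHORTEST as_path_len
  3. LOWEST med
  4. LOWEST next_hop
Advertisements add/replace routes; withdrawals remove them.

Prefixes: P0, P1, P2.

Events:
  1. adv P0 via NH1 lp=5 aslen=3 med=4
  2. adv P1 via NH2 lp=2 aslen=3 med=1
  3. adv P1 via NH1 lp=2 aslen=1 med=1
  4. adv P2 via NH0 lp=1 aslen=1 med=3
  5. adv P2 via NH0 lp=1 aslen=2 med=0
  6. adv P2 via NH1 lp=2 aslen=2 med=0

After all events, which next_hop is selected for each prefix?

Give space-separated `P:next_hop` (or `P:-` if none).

Answer: P0:NH1 P1:NH1 P2:NH1

Derivation:
Op 1: best P0=NH1 P1=- P2=-
Op 2: best P0=NH1 P1=NH2 P2=-
Op 3: best P0=NH1 P1=NH1 P2=-
Op 4: best P0=NH1 P1=NH1 P2=NH0
Op 5: best P0=NH1 P1=NH1 P2=NH0
Op 6: best P0=NH1 P1=NH1 P2=NH1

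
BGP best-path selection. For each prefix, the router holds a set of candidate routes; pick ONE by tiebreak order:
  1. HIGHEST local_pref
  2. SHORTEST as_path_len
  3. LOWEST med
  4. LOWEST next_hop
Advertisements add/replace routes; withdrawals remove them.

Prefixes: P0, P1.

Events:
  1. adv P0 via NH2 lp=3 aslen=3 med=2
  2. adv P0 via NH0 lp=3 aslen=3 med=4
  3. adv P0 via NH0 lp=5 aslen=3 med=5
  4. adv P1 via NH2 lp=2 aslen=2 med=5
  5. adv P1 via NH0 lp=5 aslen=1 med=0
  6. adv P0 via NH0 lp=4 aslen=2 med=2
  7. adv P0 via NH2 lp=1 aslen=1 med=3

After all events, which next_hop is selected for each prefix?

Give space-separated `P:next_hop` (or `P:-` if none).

Op 1: best P0=NH2 P1=-
Op 2: best P0=NH2 P1=-
Op 3: best P0=NH0 P1=-
Op 4: best P0=NH0 P1=NH2
Op 5: best P0=NH0 P1=NH0
Op 6: best P0=NH0 P1=NH0
Op 7: best P0=NH0 P1=NH0

Answer: P0:NH0 P1:NH0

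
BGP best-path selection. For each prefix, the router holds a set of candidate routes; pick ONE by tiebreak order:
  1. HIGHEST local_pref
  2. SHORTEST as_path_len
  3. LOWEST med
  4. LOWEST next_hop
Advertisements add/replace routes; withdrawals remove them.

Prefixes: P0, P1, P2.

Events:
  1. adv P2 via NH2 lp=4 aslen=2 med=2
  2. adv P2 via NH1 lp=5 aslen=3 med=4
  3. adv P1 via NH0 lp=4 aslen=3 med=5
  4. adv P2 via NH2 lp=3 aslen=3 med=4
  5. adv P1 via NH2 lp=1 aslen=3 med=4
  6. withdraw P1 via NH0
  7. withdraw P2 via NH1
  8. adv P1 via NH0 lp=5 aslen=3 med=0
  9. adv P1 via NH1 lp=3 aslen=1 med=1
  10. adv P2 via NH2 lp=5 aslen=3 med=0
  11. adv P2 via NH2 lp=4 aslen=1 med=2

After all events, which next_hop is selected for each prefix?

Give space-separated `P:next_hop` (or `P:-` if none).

Op 1: best P0=- P1=- P2=NH2
Op 2: best P0=- P1=- P2=NH1
Op 3: best P0=- P1=NH0 P2=NH1
Op 4: best P0=- P1=NH0 P2=NH1
Op 5: best P0=- P1=NH0 P2=NH1
Op 6: best P0=- P1=NH2 P2=NH1
Op 7: best P0=- P1=NH2 P2=NH2
Op 8: best P0=- P1=NH0 P2=NH2
Op 9: best P0=- P1=NH0 P2=NH2
Op 10: best P0=- P1=NH0 P2=NH2
Op 11: best P0=- P1=NH0 P2=NH2

Answer: P0:- P1:NH0 P2:NH2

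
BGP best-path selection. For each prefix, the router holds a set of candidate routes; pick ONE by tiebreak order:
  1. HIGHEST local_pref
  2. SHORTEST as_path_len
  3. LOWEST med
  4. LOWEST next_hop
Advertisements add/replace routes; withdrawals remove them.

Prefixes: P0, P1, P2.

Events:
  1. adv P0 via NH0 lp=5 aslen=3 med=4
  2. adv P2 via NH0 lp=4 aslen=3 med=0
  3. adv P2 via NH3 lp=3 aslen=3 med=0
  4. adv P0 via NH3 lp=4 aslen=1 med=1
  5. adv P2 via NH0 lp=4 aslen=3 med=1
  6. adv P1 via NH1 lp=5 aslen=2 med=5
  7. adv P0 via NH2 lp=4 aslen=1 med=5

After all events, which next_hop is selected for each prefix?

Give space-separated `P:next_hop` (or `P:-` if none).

Op 1: best P0=NH0 P1=- P2=-
Op 2: best P0=NH0 P1=- P2=NH0
Op 3: best P0=NH0 P1=- P2=NH0
Op 4: best P0=NH0 P1=- P2=NH0
Op 5: best P0=NH0 P1=- P2=NH0
Op 6: best P0=NH0 P1=NH1 P2=NH0
Op 7: best P0=NH0 P1=NH1 P2=NH0

Answer: P0:NH0 P1:NH1 P2:NH0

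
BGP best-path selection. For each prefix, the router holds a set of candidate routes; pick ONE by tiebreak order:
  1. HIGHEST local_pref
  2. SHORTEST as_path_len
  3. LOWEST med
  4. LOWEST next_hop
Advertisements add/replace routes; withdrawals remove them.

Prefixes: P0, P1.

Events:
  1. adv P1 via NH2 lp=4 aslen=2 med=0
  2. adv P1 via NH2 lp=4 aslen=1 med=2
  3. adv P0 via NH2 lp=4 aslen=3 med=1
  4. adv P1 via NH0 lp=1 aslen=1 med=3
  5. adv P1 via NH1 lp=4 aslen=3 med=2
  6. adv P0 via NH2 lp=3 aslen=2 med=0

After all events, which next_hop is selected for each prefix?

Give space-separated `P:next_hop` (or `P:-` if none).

Answer: P0:NH2 P1:NH2

Derivation:
Op 1: best P0=- P1=NH2
Op 2: best P0=- P1=NH2
Op 3: best P0=NH2 P1=NH2
Op 4: best P0=NH2 P1=NH2
Op 5: best P0=NH2 P1=NH2
Op 6: best P0=NH2 P1=NH2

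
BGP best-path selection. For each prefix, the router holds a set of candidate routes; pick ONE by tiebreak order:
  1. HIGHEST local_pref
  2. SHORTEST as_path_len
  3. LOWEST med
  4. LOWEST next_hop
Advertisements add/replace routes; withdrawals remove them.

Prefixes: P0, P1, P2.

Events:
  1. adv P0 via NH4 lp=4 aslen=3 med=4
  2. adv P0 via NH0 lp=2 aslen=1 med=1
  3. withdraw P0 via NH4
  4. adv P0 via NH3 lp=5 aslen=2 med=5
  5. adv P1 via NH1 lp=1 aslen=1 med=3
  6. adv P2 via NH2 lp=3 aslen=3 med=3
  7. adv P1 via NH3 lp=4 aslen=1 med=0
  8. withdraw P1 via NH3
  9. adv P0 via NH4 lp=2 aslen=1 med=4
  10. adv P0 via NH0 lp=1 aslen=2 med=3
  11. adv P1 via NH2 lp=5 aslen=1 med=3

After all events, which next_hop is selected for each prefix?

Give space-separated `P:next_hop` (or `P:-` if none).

Answer: P0:NH3 P1:NH2 P2:NH2

Derivation:
Op 1: best P0=NH4 P1=- P2=-
Op 2: best P0=NH4 P1=- P2=-
Op 3: best P0=NH0 P1=- P2=-
Op 4: best P0=NH3 P1=- P2=-
Op 5: best P0=NH3 P1=NH1 P2=-
Op 6: best P0=NH3 P1=NH1 P2=NH2
Op 7: best P0=NH3 P1=NH3 P2=NH2
Op 8: best P0=NH3 P1=NH1 P2=NH2
Op 9: best P0=NH3 P1=NH1 P2=NH2
Op 10: best P0=NH3 P1=NH1 P2=NH2
Op 11: best P0=NH3 P1=NH2 P2=NH2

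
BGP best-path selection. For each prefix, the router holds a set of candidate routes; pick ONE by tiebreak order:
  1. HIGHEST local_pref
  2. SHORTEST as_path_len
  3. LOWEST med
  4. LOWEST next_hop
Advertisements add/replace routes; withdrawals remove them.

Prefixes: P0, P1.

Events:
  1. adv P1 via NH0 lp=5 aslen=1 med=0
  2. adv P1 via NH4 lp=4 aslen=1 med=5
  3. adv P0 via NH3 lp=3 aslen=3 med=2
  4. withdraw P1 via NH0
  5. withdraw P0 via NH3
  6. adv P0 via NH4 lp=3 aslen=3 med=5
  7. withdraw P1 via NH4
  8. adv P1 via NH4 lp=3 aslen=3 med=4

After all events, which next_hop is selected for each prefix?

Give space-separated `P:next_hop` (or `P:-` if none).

Answer: P0:NH4 P1:NH4

Derivation:
Op 1: best P0=- P1=NH0
Op 2: best P0=- P1=NH0
Op 3: best P0=NH3 P1=NH0
Op 4: best P0=NH3 P1=NH4
Op 5: best P0=- P1=NH4
Op 6: best P0=NH4 P1=NH4
Op 7: best P0=NH4 P1=-
Op 8: best P0=NH4 P1=NH4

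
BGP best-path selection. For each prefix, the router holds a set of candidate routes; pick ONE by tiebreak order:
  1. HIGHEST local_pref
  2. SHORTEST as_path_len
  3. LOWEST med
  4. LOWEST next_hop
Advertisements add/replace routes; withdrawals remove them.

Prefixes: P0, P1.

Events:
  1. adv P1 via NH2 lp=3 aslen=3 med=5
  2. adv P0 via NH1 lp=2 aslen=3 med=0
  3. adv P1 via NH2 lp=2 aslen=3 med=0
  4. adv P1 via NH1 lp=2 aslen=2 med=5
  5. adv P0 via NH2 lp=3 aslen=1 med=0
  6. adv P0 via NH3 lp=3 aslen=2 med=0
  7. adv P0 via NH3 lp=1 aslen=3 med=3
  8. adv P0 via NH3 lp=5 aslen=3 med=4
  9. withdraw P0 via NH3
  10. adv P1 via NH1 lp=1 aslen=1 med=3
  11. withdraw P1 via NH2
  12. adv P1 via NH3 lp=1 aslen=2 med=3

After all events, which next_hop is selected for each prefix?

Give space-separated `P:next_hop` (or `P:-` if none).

Answer: P0:NH2 P1:NH1

Derivation:
Op 1: best P0=- P1=NH2
Op 2: best P0=NH1 P1=NH2
Op 3: best P0=NH1 P1=NH2
Op 4: best P0=NH1 P1=NH1
Op 5: best P0=NH2 P1=NH1
Op 6: best P0=NH2 P1=NH1
Op 7: best P0=NH2 P1=NH1
Op 8: best P0=NH3 P1=NH1
Op 9: best P0=NH2 P1=NH1
Op 10: best P0=NH2 P1=NH2
Op 11: best P0=NH2 P1=NH1
Op 12: best P0=NH2 P1=NH1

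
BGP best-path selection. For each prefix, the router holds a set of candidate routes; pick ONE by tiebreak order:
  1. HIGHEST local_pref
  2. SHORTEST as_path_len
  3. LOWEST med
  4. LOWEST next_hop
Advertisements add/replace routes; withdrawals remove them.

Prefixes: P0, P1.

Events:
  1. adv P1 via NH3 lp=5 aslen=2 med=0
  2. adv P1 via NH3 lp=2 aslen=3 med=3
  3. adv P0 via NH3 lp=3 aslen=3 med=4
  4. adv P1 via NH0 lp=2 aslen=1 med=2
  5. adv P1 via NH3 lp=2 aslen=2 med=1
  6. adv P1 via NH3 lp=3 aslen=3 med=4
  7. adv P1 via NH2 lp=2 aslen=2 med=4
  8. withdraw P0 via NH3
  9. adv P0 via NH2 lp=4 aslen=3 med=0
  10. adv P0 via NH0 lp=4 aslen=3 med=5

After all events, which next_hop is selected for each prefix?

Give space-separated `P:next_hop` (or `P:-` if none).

Answer: P0:NH2 P1:NH3

Derivation:
Op 1: best P0=- P1=NH3
Op 2: best P0=- P1=NH3
Op 3: best P0=NH3 P1=NH3
Op 4: best P0=NH3 P1=NH0
Op 5: best P0=NH3 P1=NH0
Op 6: best P0=NH3 P1=NH3
Op 7: best P0=NH3 P1=NH3
Op 8: best P0=- P1=NH3
Op 9: best P0=NH2 P1=NH3
Op 10: best P0=NH2 P1=NH3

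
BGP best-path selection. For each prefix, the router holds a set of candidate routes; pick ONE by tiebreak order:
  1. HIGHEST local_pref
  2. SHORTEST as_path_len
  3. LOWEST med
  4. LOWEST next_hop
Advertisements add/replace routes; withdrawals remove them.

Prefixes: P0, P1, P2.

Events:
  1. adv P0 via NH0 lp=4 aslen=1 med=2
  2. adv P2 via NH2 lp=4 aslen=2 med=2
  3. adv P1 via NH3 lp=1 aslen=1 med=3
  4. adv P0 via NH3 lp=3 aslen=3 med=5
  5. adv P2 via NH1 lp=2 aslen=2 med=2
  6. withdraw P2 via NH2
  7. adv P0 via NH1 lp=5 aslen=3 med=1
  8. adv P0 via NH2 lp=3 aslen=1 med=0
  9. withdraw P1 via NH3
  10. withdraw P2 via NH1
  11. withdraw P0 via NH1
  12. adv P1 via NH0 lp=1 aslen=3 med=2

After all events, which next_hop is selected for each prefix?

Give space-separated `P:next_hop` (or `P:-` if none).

Op 1: best P0=NH0 P1=- P2=-
Op 2: best P0=NH0 P1=- P2=NH2
Op 3: best P0=NH0 P1=NH3 P2=NH2
Op 4: best P0=NH0 P1=NH3 P2=NH2
Op 5: best P0=NH0 P1=NH3 P2=NH2
Op 6: best P0=NH0 P1=NH3 P2=NH1
Op 7: best P0=NH1 P1=NH3 P2=NH1
Op 8: best P0=NH1 P1=NH3 P2=NH1
Op 9: best P0=NH1 P1=- P2=NH1
Op 10: best P0=NH1 P1=- P2=-
Op 11: best P0=NH0 P1=- P2=-
Op 12: best P0=NH0 P1=NH0 P2=-

Answer: P0:NH0 P1:NH0 P2:-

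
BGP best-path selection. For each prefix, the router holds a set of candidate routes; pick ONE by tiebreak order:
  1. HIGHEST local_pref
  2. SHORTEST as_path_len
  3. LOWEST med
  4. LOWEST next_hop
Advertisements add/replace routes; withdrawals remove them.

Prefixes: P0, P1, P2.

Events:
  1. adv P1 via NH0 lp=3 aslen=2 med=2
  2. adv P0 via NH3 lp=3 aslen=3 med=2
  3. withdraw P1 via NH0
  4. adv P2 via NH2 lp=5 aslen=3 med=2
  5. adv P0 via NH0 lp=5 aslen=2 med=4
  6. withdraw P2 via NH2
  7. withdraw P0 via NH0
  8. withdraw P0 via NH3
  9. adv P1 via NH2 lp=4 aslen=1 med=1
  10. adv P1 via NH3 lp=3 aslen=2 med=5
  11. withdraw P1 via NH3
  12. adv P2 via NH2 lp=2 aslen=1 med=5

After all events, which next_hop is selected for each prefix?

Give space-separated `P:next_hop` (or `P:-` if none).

Op 1: best P0=- P1=NH0 P2=-
Op 2: best P0=NH3 P1=NH0 P2=-
Op 3: best P0=NH3 P1=- P2=-
Op 4: best P0=NH3 P1=- P2=NH2
Op 5: best P0=NH0 P1=- P2=NH2
Op 6: best P0=NH0 P1=- P2=-
Op 7: best P0=NH3 P1=- P2=-
Op 8: best P0=- P1=- P2=-
Op 9: best P0=- P1=NH2 P2=-
Op 10: best P0=- P1=NH2 P2=-
Op 11: best P0=- P1=NH2 P2=-
Op 12: best P0=- P1=NH2 P2=NH2

Answer: P0:- P1:NH2 P2:NH2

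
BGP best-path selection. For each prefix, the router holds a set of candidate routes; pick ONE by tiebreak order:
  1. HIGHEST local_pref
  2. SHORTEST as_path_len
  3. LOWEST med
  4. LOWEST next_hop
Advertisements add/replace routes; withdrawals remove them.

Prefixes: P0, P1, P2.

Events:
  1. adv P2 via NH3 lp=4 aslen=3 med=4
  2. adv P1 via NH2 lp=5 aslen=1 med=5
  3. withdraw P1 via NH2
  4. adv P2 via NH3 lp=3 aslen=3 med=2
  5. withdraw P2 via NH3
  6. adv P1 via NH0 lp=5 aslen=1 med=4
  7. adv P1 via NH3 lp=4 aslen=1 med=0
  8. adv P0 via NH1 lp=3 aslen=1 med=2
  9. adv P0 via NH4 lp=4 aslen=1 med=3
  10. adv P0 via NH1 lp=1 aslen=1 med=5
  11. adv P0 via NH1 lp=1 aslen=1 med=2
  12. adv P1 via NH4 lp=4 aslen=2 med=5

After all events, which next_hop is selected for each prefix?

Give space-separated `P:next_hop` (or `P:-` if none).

Op 1: best P0=- P1=- P2=NH3
Op 2: best P0=- P1=NH2 P2=NH3
Op 3: best P0=- P1=- P2=NH3
Op 4: best P0=- P1=- P2=NH3
Op 5: best P0=- P1=- P2=-
Op 6: best P0=- P1=NH0 P2=-
Op 7: best P0=- P1=NH0 P2=-
Op 8: best P0=NH1 P1=NH0 P2=-
Op 9: best P0=NH4 P1=NH0 P2=-
Op 10: best P0=NH4 P1=NH0 P2=-
Op 11: best P0=NH4 P1=NH0 P2=-
Op 12: best P0=NH4 P1=NH0 P2=-

Answer: P0:NH4 P1:NH0 P2:-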